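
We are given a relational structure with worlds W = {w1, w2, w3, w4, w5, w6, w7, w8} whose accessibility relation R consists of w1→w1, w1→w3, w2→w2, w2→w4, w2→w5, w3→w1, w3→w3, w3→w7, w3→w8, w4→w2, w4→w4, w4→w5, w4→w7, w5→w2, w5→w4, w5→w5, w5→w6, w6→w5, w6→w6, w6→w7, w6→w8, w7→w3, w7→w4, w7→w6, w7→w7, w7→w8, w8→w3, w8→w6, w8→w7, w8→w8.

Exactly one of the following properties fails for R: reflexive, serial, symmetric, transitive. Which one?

transitive

Reflexive: yes — every world is R-related to itself.
Serial: yes — every world has a successor (e.g. w1 R w1).
Symmetric: yes — every pair in R has its reverse in R.
Transitive: no — w1 R w3 and w3 R w7, but not w1 R w7.
Only transitive fails.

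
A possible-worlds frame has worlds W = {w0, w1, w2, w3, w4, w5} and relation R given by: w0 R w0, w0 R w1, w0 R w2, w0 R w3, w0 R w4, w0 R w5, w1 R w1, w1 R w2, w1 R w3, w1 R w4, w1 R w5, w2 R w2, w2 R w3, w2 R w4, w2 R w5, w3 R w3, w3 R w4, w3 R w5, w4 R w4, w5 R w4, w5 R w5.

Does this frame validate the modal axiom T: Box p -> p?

Axiom T corresponds to the accessibility relation being reflexive.
Reflexive: yes — every world is R-related to itself.

Yes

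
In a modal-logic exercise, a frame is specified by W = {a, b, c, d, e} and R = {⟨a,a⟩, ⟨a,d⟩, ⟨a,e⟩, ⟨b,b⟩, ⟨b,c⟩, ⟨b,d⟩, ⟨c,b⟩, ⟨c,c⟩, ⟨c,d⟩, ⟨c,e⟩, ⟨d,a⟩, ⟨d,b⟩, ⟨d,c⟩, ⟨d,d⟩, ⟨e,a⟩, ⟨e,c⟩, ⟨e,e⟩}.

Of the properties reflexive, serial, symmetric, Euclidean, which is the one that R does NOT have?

Euclidean

Reflexive: yes — every world is R-related to itself.
Serial: yes — every world has a successor (e.g. a R a).
Symmetric: yes — every pair in R has its reverse in R.
Euclidean: no — a R d and a R e, but not d R e.
Only Euclidean fails.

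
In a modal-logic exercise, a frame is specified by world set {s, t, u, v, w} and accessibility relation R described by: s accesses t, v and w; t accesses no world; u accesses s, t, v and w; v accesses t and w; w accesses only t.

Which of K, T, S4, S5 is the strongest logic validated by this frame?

Reflexive (axiom T): no — s is not related to itself.
Transitive (axiom 4): yes — every two-step R-path is closed by a direct edge.
Euclidean (axiom 5): no — s R t and s R v, but not t R v.
So F validates K; T would additionally require R to be reflexive. The strongest is K.

K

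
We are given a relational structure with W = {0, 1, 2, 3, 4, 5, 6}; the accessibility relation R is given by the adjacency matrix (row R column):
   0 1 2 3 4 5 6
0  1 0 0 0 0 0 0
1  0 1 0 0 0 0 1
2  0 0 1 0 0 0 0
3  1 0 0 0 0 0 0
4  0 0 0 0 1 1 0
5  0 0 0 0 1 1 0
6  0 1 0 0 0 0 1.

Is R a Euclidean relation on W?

Yes

Euclidean: yes — any two successors of a common world are R-related.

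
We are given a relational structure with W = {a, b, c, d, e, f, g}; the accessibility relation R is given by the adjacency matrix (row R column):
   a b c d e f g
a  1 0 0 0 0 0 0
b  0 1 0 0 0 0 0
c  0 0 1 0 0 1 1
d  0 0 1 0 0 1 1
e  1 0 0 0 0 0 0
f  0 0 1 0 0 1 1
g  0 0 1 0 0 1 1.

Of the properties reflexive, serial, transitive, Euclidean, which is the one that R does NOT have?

reflexive

Reflexive: no — d is not related to itself.
Serial: yes — every world has a successor (e.g. a R a).
Transitive: yes — every two-step R-path is closed by a direct edge.
Euclidean: yes — any two successors of a common world are R-related.
Only reflexive fails.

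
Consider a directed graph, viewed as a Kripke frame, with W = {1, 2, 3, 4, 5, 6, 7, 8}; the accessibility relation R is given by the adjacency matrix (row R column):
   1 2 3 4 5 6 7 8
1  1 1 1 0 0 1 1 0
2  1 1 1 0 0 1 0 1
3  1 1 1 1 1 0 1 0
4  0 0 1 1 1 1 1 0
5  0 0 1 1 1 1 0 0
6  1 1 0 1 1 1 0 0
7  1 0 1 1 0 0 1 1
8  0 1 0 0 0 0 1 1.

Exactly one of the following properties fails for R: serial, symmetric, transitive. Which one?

transitive

Serial: yes — every world has a successor (e.g. 1 R 1).
Symmetric: yes — every pair in R has its reverse in R.
Transitive: no — 1 R 2 and 2 R 8, but not 1 R 8.
Only transitive fails.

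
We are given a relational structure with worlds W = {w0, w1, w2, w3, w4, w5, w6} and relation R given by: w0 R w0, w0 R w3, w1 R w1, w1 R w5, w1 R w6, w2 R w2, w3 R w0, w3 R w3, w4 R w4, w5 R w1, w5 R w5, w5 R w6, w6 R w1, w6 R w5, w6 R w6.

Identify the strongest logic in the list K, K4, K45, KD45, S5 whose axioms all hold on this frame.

Transitive (axiom 4): yes — every two-step R-path is closed by a direct edge.
Euclidean (axiom 5): yes — any two successors of a common world are R-related.
Serial (axiom D): yes — every world has a successor (e.g. w0 R w0).
Reflexive (axiom T): yes — every world is R-related to itself.
So F validates K, K4, K45, KD45, S5. The strongest is S5.

S5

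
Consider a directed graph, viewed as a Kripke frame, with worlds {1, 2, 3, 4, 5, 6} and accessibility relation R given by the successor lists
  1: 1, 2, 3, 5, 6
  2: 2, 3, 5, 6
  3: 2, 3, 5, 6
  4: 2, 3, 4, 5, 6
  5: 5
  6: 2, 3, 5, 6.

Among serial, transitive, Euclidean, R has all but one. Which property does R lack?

Euclidean

Serial: yes — every world has a successor (e.g. 1 R 1).
Transitive: yes — every two-step R-path is closed by a direct edge.
Euclidean: no — 1 R 5 and 1 R 2, but not 5 R 2.
Only Euclidean fails.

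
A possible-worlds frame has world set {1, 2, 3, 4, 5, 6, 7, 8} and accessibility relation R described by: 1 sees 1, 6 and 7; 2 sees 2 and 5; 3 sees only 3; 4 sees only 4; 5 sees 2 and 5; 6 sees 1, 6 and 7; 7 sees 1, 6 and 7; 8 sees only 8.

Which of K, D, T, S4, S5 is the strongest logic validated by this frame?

Serial (axiom D): yes — every world has a successor (e.g. 1 R 1).
Reflexive (axiom T): yes — every world is R-related to itself.
Transitive (axiom 4): yes — every two-step R-path is closed by a direct edge.
Euclidean (axiom 5): yes — any two successors of a common world are R-related.
So F validates K, D, T, S4, S5. The strongest is S5.

S5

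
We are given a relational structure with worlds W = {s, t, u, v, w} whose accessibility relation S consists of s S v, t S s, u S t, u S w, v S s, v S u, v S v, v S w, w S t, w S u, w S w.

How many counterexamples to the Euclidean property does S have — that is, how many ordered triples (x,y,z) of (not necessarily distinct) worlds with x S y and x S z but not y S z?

15

Enumerating: (t,s,s), (u,t,t), (u,t,w), (v,s,s), (v,s,u), (v,s,w), (v,u,s), (v,u,u), (v,u,v), (v,w,s), (v,w,v), (w,t,t), (w,t,u), (w,t,w), (w,u,u).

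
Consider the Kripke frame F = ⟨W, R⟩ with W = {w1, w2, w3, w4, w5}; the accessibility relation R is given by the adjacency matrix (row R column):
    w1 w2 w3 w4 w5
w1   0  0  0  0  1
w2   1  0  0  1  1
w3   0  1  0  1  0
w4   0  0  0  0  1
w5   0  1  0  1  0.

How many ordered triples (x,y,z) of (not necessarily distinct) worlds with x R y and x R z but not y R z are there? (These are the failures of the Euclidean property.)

Enumerating: (w1,w5,w5), (w2,w1,w1), (w2,w1,w4), (w2,w4,w1), (w2,w4,w4), (w2,w5,w1), (w2,w5,w5), (w3,w2,w2), (w3,w4,w2), (w3,w4,w4), (w4,w5,w5), (w5,w2,w2), (w5,w4,w2), (w5,w4,w4).

14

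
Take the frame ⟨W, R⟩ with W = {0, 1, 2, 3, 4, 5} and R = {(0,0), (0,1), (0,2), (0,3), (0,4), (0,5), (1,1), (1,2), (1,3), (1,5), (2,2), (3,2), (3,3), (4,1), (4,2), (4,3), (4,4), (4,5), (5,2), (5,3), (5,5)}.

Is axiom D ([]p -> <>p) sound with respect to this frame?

Yes

Axiom D corresponds to the accessibility relation being serial.
Serial: yes — every world has a successor (e.g. 0 R 0).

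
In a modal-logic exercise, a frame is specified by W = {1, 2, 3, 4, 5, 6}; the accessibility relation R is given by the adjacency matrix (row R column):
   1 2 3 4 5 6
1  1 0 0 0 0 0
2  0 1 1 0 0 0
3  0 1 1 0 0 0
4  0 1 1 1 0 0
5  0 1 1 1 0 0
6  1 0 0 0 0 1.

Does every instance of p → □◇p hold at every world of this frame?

No

The schema B characterises exactly the symmetric frames.
Symmetric: no — 4 R 2 but not 2 R 4.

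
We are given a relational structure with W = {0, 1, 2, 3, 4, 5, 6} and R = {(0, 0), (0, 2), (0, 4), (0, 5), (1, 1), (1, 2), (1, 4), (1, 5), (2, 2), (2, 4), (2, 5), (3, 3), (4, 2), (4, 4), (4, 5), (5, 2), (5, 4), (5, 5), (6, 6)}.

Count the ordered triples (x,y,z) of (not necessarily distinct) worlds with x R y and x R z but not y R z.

6

Enumerating: (0,2,0), (0,4,0), (0,5,0), (1,2,1), (1,4,1), (1,5,1).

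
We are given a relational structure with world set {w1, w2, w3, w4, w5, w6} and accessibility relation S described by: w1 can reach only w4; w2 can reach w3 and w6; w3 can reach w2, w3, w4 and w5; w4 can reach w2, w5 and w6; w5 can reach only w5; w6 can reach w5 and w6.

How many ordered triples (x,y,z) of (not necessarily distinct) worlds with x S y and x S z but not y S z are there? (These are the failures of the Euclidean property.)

17

Enumerating: (w1,w4,w4), (w2,w3,w6), (w2,w6,w3), (w3,w2,w2), (w3,w2,w4), (w3,w2,w5), (w3,w4,w3), (w3,w4,w4), (w3,w5,w2), (w3,w5,w3), (w3,w5,w4), (w4,w2,w2), (w4,w2,w5), (w4,w5,w2), (w4,w5,w6), (w4,w6,w2), (w6,w5,w6).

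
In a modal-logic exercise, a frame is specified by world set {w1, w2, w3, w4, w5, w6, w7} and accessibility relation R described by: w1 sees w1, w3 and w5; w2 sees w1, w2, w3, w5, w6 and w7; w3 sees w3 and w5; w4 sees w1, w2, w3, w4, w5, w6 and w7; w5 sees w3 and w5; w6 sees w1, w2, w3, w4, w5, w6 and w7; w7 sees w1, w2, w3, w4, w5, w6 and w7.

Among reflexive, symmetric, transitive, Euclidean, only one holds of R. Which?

reflexive

Reflexive: yes — every world is R-related to itself.
Symmetric: no — w1 R w3 but not w3 R w1.
Transitive: no — w2 R w6 and w6 R w4, but not w2 R w4.
Euclidean: no — w2 R w1 and w2 R w6, but not w1 R w6.
Only reflexive holds.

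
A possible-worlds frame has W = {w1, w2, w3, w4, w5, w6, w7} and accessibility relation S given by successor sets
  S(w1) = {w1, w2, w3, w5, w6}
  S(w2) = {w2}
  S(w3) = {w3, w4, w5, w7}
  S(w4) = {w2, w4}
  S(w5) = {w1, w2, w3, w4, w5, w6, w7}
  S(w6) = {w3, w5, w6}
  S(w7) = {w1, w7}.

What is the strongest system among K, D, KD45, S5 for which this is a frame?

D

Serial (axiom D): yes — every world has a successor (e.g. w1 S w1).
Euclidean (axiom 5): no — w1 S w2 and w1 S w3, but not w2 S w3.
Transitive (axiom 4): no — w1 S w3 and w3 S w4, but not w1 S w4.
Reflexive (axiom T): yes — every world is S-related to itself.
So F validates K, D; KD45 would additionally require S to be Euclidean and transitive. The strongest is D.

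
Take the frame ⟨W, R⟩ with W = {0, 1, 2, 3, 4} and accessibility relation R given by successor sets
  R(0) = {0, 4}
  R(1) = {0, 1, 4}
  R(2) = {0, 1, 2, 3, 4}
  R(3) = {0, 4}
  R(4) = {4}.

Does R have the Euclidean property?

No

Euclidean: no — 1 R 4 and 1 R 0, but not 4 R 0.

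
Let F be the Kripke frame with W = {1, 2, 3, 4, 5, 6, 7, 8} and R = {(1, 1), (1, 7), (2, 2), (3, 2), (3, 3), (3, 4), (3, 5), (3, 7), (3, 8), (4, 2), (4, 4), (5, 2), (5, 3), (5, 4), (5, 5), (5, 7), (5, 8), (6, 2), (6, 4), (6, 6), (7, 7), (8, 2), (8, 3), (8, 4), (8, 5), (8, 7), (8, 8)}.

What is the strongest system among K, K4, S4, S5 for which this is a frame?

S4

Transitive (axiom 4): yes — every two-step R-path is closed by a direct edge.
Reflexive (axiom T): yes — every world is R-related to itself.
Euclidean (axiom 5): no — 3 R 2 and 3 R 4, but not 2 R 4.
So F validates K, K4, S4; S5 would additionally require R to be Euclidean. The strongest is S4.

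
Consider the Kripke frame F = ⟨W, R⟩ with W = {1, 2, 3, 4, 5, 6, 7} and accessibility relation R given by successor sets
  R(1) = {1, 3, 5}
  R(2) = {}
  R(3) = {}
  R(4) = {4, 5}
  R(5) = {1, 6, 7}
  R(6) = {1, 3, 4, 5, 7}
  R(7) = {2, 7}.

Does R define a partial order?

Reflexive: no — 2 is not related to itself.
Transitive: no — 1 R 5 and 5 R 6, but not 1 R 6.
Antisymmetric: no — 1 R 5 and 5 R 1 with 1 ≠ 5.
So R is not a partial order.

No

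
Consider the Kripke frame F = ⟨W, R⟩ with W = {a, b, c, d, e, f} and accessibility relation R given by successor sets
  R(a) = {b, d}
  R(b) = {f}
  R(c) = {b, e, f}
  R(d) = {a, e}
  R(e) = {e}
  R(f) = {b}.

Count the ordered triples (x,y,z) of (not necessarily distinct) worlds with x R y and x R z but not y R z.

Enumerating: (a,b,b), (a,b,d), (a,d,b), (a,d,d), (b,f,f), (c,b,b), (c,b,e), (c,e,b), (c,e,f), (c,f,e), (c,f,f), (d,a,a), (d,a,e), (d,e,a), (f,b,b).

15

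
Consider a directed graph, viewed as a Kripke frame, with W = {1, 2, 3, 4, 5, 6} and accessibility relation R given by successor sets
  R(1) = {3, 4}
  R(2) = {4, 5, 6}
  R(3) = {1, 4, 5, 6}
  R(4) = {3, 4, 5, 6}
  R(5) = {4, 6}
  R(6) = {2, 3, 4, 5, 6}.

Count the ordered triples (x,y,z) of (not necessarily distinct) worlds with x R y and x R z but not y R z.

20

Enumerating: (1,3,3), (2,5,5), (3,1,1), (3,1,5), (3,1,6), (3,4,1), (3,5,1), (3,5,5), (3,6,1), (4,3,3), (4,5,3), (4,5,5), … and 8 more.
Total: 20.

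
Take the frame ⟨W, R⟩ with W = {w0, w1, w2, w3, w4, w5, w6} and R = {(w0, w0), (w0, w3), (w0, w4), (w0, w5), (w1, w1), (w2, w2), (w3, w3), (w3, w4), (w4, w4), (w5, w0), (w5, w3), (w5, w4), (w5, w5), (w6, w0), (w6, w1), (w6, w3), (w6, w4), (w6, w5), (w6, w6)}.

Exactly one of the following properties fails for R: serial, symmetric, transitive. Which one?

Serial: yes — every world has a successor (e.g. w0 R w0).
Symmetric: no — w0 R w3 but not w3 R w0.
Transitive: yes — every two-step R-path is closed by a direct edge.
Only symmetric fails.

symmetric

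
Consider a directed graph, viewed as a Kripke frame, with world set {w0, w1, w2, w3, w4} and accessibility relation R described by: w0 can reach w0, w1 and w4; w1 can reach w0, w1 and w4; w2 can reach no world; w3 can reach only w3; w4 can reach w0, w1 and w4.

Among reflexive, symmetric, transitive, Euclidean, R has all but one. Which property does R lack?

Reflexive: no — w2 is not related to itself.
Symmetric: yes — every pair in R has its reverse in R.
Transitive: yes — every two-step R-path is closed by a direct edge.
Euclidean: yes — any two successors of a common world are R-related.
Only reflexive fails.

reflexive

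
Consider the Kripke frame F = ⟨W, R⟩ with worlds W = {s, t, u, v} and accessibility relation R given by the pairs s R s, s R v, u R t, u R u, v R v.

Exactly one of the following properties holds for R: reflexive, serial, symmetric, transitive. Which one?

Reflexive: no — t is not related to itself.
Serial: no — t has no R-successor.
Symmetric: no — s R v but not v R s.
Transitive: yes — every two-step R-path is closed by a direct edge.
Only transitive holds.

transitive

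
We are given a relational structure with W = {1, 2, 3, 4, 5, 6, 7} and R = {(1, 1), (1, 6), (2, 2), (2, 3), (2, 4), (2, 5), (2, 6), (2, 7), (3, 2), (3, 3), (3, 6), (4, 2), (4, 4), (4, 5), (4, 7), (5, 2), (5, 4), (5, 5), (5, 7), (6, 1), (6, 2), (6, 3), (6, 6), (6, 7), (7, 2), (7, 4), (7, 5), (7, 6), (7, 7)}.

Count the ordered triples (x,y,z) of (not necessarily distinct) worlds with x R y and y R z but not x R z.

22

Enumerating: (1,6,2), (1,6,3), (1,6,7), (2,6,1), (3,2,4), (3,2,5), (3,2,7), (3,6,1), (3,6,7), (4,2,3), (4,2,6), (4,7,6), … and 10 more.
Total: 22.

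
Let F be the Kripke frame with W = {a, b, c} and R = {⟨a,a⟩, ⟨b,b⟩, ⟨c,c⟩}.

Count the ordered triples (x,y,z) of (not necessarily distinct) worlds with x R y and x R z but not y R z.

0

R is Euclidean; there are no such tuples.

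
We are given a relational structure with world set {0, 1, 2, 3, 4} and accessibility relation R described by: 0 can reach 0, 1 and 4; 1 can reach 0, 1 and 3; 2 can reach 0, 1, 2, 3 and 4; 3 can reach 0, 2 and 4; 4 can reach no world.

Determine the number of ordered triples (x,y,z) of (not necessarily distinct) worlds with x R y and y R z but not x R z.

7

Enumerating: (0,1,3), (1,0,4), (1,3,2), (1,3,4), (3,0,1), (3,2,1), (3,2,3).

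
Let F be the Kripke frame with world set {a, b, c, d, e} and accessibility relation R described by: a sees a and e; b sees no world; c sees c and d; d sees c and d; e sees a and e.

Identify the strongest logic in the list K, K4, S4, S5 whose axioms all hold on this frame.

Transitive (axiom 4): yes — every two-step R-path is closed by a direct edge.
Reflexive (axiom T): no — b is not related to itself.
Euclidean (axiom 5): yes — any two successors of a common world are R-related.
So F validates K, K4; S4 would additionally require R to be reflexive. The strongest is K4.

K4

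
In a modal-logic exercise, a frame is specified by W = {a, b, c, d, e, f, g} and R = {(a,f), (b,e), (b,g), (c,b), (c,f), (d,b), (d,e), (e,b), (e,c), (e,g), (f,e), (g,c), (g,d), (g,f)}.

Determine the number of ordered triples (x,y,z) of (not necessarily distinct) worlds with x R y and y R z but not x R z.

Enumerating: (a,f,e), (b,e,b), (b,e,c), (b,g,c), (b,g,d), (b,g,f), (c,b,e), (c,b,g), (c,f,e), (d,b,g), (d,e,c), (d,e,g), … and 11 more.
Total: 23.

23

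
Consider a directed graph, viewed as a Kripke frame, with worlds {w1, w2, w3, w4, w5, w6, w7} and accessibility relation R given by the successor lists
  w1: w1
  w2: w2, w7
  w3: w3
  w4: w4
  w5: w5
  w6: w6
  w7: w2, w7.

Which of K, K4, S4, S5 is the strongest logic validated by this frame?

Transitive (axiom 4): yes — every two-step R-path is closed by a direct edge.
Reflexive (axiom T): yes — every world is R-related to itself.
Euclidean (axiom 5): yes — any two successors of a common world are R-related.
So F validates K, K4, S4, S5. The strongest is S5.

S5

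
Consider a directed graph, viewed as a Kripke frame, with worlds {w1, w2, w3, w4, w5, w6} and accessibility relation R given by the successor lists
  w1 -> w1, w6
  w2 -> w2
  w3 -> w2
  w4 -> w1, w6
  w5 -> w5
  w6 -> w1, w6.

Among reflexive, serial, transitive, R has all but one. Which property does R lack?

reflexive

Reflexive: no — w3 is not related to itself.
Serial: yes — every world has a successor (e.g. w1 R w1).
Transitive: yes — every two-step R-path is closed by a direct edge.
Only reflexive fails.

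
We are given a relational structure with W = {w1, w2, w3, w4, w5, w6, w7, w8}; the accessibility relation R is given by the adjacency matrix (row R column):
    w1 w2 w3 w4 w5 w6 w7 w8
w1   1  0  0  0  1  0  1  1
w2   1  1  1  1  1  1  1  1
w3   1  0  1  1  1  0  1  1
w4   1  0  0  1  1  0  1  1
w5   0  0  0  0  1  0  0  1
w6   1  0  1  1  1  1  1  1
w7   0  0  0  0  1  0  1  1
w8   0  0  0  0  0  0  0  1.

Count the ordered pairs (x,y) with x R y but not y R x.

Enumerating: (w1,w5), (w1,w7), (w1,w8), (w2,w1), (w2,w3), (w2,w4), (w2,w5), (w2,w6), (w2,w7), (w2,w8), (w3,w1), (w3,w4), … and 16 more.
Total: 28.

28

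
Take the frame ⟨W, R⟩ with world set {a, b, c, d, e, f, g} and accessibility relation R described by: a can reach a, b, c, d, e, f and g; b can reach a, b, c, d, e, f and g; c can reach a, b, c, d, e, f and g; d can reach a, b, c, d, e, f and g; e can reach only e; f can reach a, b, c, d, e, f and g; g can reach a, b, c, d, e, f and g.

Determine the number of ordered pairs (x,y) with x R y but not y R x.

6

Enumerating: (a,e), (b,e), (c,e), (d,e), (f,e), (g,e).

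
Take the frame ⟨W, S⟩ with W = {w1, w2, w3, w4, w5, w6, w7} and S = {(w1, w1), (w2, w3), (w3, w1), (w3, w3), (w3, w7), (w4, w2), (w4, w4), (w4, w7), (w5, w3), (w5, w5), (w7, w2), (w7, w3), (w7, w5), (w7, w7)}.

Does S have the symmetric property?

Symmetric: no — w2 S w3 but not w3 S w2.

No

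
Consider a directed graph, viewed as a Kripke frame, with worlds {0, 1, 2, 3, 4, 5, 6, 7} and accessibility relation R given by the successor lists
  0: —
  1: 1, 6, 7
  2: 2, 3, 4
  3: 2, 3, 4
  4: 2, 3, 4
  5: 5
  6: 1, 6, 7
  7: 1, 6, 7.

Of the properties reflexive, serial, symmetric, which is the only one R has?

Reflexive: no — 0 is not related to itself.
Serial: no — 0 has no R-successor.
Symmetric: yes — every pair in R has its reverse in R.
Only symmetric holds.

symmetric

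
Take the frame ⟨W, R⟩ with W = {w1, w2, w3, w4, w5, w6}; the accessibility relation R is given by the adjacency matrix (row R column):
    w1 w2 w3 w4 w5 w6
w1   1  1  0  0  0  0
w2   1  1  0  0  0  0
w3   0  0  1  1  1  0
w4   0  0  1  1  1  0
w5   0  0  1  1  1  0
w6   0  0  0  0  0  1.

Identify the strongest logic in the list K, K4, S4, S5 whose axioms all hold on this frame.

S5

Transitive (axiom 4): yes — every two-step R-path is closed by a direct edge.
Reflexive (axiom T): yes — every world is R-related to itself.
Euclidean (axiom 5): yes — any two successors of a common world are R-related.
So F validates K, K4, S4, S5. The strongest is S5.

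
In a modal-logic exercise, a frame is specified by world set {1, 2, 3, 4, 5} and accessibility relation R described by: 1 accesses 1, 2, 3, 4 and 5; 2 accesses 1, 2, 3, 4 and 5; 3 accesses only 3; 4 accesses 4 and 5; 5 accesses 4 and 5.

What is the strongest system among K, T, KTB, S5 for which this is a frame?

Reflexive (axiom T): yes — every world is R-related to itself.
Symmetric (axiom B): no — 1 R 3 but not 3 R 1.
Euclidean (axiom 5): no — 1 R 3 and 1 R 2, but not 3 R 2.
So F validates K, T; KTB would additionally require R to be symmetric. The strongest is T.

T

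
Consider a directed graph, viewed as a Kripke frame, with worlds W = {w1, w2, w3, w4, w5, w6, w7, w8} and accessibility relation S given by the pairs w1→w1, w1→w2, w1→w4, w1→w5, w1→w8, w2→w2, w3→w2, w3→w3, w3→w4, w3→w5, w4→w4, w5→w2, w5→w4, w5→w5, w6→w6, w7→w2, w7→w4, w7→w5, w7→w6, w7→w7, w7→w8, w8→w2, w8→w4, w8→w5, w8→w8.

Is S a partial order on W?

Yes

Reflexive: yes — every world is S-related to itself.
Transitive: yes — every two-step S-path is closed by a direct edge.
Antisymmetric: yes — no distinct pair is related both ways.
So S is a partial order.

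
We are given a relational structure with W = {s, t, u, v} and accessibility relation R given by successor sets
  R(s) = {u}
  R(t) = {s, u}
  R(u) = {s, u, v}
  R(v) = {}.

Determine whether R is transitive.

Transitive: no — s R u and u R v, but not s R v.

No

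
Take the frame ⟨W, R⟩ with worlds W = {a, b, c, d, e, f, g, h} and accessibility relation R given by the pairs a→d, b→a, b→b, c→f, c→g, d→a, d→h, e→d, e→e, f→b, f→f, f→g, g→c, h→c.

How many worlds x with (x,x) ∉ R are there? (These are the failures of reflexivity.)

5

Enumerating: a, c, d, g, h.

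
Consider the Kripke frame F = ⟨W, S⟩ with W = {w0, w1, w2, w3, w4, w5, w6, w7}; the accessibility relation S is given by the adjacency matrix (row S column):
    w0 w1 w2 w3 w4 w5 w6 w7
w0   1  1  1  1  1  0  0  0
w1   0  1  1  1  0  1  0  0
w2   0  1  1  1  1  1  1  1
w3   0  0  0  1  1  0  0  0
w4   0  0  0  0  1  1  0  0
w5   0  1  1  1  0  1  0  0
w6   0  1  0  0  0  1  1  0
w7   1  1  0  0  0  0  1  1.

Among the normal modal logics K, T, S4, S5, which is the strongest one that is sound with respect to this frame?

Reflexive (axiom T): yes — every world is S-related to itself.
Transitive (axiom 4): no — w0 S w1 and w1 S w5, but not w0 S w5.
Euclidean (axiom 5): no — w0 S w1 and w0 S w4, but not w1 S w4.
So F validates K, T; S4 would additionally require S to be transitive. The strongest is T.

T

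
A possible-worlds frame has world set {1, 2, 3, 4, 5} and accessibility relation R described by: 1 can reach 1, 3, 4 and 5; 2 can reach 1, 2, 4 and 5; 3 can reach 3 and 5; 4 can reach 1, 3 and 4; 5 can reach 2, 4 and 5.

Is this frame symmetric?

No

Symmetric: no — 1 R 3 but not 3 R 1.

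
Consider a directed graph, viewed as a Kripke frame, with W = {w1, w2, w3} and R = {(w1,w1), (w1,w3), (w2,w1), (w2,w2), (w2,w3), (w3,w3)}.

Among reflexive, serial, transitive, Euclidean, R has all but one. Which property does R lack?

Reflexive: yes — every world is R-related to itself.
Serial: yes — every world has a successor (e.g. w1 R w1).
Transitive: yes — every two-step R-path is closed by a direct edge.
Euclidean: no — w2 R w3 and w2 R w1, but not w3 R w1.
Only Euclidean fails.

Euclidean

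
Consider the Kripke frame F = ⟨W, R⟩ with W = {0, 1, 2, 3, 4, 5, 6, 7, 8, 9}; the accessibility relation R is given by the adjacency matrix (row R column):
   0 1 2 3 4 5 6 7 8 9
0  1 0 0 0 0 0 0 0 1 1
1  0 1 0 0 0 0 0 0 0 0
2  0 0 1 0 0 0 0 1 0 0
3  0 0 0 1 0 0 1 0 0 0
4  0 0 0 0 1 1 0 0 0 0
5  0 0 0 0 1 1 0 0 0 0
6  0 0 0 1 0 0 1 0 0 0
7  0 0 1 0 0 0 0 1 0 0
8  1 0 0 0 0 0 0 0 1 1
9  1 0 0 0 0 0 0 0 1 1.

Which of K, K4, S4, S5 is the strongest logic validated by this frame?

S5

Transitive (axiom 4): yes — every two-step R-path is closed by a direct edge.
Reflexive (axiom T): yes — every world is R-related to itself.
Euclidean (axiom 5): yes — any two successors of a common world are R-related.
So F validates K, K4, S4, S5. The strongest is S5.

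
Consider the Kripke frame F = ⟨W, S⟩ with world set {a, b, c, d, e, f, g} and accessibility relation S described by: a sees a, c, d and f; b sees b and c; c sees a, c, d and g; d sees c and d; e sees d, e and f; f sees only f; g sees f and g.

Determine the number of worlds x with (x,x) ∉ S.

0

S is reflexive; there are no such worlds.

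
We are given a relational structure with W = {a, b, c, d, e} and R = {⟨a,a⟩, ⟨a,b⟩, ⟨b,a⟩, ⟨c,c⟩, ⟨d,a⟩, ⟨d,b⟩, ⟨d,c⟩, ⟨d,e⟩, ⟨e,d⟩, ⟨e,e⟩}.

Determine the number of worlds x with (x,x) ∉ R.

2

Enumerating: b, d.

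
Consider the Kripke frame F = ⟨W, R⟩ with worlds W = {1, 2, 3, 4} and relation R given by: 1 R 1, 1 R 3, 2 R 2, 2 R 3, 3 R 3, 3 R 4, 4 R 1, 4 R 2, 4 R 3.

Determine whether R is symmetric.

Symmetric: no — 1 R 3 but not 3 R 1.

No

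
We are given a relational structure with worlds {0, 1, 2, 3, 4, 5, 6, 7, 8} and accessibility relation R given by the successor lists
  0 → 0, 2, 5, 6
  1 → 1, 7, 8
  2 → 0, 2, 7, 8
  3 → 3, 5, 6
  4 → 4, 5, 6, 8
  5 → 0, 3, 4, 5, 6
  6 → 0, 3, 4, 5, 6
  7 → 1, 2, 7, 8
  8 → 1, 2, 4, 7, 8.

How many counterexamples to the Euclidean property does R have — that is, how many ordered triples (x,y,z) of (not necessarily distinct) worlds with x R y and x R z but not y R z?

34

Enumerating: (0,2,5), (0,2,6), (0,5,2), (0,6,2), (2,0,7), (2,0,8), (2,7,0), (2,8,0), (4,5,8), (4,6,8), (4,8,5), (4,8,6), … and 22 more.
Total: 34.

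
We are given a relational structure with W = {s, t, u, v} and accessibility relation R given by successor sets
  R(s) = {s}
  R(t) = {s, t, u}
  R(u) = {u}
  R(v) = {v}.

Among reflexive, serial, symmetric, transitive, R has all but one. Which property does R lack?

symmetric

Reflexive: yes — every world is R-related to itself.
Serial: yes — every world has a successor (e.g. s R s).
Symmetric: no — t R s but not s R t.
Transitive: yes — every two-step R-path is closed by a direct edge.
Only symmetric fails.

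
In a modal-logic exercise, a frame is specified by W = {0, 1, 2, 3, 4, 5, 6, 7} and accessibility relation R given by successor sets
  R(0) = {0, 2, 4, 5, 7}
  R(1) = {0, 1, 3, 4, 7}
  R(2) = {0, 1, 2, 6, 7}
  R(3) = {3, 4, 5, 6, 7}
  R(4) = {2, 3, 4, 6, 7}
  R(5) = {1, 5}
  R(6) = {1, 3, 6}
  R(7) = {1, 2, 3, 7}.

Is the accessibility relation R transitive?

No

Transitive: no — 0 R 2 and 2 R 1, but not 0 R 1.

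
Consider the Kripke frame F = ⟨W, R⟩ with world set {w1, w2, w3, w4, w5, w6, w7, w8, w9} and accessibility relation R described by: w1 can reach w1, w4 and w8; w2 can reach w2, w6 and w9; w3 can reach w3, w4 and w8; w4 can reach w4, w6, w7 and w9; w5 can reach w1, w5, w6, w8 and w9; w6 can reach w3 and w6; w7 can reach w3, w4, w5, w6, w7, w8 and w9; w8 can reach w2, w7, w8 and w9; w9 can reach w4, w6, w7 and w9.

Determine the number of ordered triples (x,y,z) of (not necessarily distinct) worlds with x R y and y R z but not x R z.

40

Enumerating: (w1,w4,w6), (w1,w4,w7), (w1,w4,w9), (w1,w8,w2), (w1,w8,w7), (w1,w8,w9), (w2,w6,w3), (w2,w9,w4), (w2,w9,w7), (w3,w4,w6), (w3,w4,w7), (w3,w4,w9), … and 28 more.
Total: 40.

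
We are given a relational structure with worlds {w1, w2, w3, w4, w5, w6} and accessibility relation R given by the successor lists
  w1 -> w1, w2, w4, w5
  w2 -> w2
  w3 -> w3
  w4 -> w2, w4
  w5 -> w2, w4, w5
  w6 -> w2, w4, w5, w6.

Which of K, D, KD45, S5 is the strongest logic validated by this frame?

D

Serial (axiom D): yes — every world has a successor (e.g. w1 R w1).
Euclidean (axiom 5): no — w1 R w2 and w1 R w4, but not w2 R w4.
Transitive (axiom 4): yes — every two-step R-path is closed by a direct edge.
Reflexive (axiom T): yes — every world is R-related to itself.
So F validates K, D; KD45 would additionally require R to be Euclidean. The strongest is D.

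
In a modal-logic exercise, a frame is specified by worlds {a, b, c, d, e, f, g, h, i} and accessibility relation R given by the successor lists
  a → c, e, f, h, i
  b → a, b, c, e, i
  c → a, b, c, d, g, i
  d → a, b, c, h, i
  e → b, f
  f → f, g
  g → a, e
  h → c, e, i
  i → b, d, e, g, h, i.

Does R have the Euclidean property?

No

Euclidean: no — a R c and a R e, but not c R e.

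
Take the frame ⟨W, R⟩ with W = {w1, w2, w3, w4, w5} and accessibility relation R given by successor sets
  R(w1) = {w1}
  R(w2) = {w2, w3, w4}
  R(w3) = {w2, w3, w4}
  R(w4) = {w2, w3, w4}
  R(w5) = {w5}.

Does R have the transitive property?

Transitive: yes — every two-step R-path is closed by a direct edge.

Yes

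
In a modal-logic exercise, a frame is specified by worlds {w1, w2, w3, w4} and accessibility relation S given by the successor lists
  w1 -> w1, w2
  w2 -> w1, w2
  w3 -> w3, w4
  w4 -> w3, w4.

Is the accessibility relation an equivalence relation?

Reflexive: yes — every world is S-related to itself.
Symmetric: yes — every pair in S has its reverse in S.
Transitive: yes — every two-step S-path is closed by a direct edge.
So S is an equivalence relation.

Yes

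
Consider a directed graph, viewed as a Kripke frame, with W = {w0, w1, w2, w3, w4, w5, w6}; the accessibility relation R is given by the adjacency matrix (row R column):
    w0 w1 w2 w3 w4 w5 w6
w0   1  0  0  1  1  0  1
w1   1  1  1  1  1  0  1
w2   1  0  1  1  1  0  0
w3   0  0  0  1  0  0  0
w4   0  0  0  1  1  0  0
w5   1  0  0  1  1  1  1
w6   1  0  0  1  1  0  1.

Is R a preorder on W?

Reflexive: yes — every world is R-related to itself.
Transitive: no — w2 R w0 and w0 R w6, but not w2 R w6.
So R is not a preorder.

No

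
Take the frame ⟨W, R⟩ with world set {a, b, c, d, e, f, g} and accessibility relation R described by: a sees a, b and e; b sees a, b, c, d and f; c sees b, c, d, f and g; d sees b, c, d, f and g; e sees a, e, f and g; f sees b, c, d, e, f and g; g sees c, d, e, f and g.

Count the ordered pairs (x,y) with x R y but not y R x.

0

R is symmetric; there are no such tuples.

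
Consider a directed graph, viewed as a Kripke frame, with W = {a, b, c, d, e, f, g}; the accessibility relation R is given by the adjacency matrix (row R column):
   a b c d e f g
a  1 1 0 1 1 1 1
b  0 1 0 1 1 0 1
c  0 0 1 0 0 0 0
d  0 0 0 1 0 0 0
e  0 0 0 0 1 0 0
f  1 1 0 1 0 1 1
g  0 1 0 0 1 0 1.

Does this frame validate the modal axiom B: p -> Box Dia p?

No

Axiom B corresponds to the accessibility relation being symmetric.
Symmetric: no — a R b but not b R a.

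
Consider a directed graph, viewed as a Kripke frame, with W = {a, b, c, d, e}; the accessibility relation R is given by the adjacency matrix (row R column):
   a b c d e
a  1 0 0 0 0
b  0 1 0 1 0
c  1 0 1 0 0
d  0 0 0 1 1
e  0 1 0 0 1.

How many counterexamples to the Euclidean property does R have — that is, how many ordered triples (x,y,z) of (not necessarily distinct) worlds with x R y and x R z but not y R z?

4

Enumerating: (b,d,b), (c,a,c), (d,e,d), (e,b,e).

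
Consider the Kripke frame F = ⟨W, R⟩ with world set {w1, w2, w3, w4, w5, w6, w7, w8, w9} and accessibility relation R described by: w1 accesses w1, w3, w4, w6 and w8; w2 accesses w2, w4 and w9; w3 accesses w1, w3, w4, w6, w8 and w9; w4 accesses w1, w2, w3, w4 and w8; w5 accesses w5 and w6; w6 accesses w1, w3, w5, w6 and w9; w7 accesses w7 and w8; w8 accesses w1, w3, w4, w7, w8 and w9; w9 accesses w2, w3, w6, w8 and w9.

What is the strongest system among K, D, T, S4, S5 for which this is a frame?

T

Serial (axiom D): yes — every world has a successor (e.g. w1 R w1).
Reflexive (axiom T): yes — every world is R-related to itself.
Transitive (axiom 4): no — w1 R w3 and w3 R w9, but not w1 R w9.
Euclidean (axiom 5): no — w1 R w4 and w1 R w6, but not w4 R w6.
So F validates K, D, T; S4 would additionally require R to be transitive. The strongest is T.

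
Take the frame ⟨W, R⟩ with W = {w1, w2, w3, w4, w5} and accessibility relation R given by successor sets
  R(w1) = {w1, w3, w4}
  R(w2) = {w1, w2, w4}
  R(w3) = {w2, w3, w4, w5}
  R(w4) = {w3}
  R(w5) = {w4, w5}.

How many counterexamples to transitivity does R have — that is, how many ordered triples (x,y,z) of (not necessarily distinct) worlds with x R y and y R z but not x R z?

Enumerating: (w1,w3,w2), (w1,w3,w5), (w2,w1,w3), (w2,w4,w3), (w3,w2,w1), (w4,w3,w2), (w4,w3,w4), (w4,w3,w5), (w5,w4,w3).

9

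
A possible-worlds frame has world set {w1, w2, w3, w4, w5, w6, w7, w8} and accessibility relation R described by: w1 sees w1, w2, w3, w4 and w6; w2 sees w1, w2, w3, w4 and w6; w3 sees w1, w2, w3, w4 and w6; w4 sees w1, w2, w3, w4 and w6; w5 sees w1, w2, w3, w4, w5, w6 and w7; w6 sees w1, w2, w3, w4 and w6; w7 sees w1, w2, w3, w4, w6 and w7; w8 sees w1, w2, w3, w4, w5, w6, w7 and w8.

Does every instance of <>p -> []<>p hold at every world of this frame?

Axiom 5 corresponds to the accessibility relation being Euclidean.
Euclidean: no — w5 R w1 and w5 R w7, but not w1 R w7.

No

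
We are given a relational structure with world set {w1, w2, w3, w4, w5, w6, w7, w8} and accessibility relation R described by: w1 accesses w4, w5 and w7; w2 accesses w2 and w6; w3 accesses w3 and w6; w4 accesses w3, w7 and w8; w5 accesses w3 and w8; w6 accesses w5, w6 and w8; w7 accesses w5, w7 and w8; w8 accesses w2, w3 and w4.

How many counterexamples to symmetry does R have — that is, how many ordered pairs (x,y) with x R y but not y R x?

Enumerating: (w1,w4), (w1,w5), (w1,w7), (w2,w6), (w3,w6), (w4,w3), (w4,w7), (w5,w3), (w5,w8), (w6,w5), (w6,w8), (w7,w5), (w7,w8), (w8,w2), (w8,w3).

15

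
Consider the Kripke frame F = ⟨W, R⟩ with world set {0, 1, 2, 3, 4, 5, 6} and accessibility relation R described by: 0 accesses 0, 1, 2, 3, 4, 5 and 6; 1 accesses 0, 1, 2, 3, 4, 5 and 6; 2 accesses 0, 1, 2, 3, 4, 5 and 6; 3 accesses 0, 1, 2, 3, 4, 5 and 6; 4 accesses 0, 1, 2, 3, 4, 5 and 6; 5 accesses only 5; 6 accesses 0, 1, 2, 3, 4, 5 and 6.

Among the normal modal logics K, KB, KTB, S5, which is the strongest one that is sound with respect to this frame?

Symmetric (axiom B): no — 0 R 5 but not 5 R 0.
Reflexive (axiom T): yes — every world is R-related to itself.
Euclidean (axiom 5): no — 0 R 5 and 0 R 1, but not 5 R 1.
So F validates K; KB would additionally require R to be symmetric. The strongest is K.

K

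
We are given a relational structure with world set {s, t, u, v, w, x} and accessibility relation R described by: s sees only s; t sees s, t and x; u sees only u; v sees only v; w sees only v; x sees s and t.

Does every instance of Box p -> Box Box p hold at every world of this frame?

The schema 4 characterises exactly the transitive frames.
Transitive: no — x R t and t R x, but not x R x.

No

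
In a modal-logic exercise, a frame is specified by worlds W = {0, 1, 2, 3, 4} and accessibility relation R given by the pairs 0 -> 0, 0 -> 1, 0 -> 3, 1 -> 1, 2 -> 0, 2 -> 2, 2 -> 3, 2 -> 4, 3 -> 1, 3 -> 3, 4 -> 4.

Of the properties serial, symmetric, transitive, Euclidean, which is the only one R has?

serial

Serial: yes — every world has a successor (e.g. 0 R 0).
Symmetric: no — 0 R 1 but not 1 R 0.
Transitive: no — 2 R 0 and 0 R 1, but not 2 R 1.
Euclidean: no — 0 R 1 and 0 R 3, but not 1 R 3.
Only serial holds.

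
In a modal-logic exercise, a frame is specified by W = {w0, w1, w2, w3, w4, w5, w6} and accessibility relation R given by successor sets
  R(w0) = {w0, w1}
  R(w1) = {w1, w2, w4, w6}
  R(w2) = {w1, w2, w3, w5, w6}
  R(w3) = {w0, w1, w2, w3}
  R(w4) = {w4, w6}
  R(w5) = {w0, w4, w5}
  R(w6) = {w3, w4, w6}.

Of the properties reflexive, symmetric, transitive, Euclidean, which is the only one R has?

Reflexive: yes — every world is R-related to itself.
Symmetric: no — w0 R w1 but not w1 R w0.
Transitive: no — w0 R w1 and w1 R w2, but not w0 R w2.
Euclidean: no — w1 R w2 and w1 R w4, but not w2 R w4.
Only reflexive holds.

reflexive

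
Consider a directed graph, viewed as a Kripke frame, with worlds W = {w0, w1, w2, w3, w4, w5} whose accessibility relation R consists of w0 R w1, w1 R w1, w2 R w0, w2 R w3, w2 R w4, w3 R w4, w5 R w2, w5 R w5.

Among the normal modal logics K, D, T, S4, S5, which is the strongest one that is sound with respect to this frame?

K

Serial (axiom D): no — w4 has no R-successor.
Reflexive (axiom T): no — w0 is not related to itself.
Transitive (axiom 4): no — w2 R w0 and w0 R w1, but not w2 R w1.
Euclidean (axiom 5): no — w2 R w0 and w2 R w3, but not w0 R w3.
So F validates K; D would additionally require R to be serial. The strongest is K.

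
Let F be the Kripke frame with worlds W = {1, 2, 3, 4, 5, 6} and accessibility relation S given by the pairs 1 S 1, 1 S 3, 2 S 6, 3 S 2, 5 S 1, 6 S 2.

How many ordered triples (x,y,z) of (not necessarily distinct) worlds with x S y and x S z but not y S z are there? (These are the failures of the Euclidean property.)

5

Enumerating: (1,3,1), (1,3,3), (2,6,6), (3,2,2), (6,2,2).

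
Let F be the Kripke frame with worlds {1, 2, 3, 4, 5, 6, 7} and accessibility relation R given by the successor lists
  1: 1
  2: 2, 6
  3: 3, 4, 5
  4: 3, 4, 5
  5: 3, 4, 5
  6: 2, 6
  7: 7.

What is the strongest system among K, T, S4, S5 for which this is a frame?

S5

Reflexive (axiom T): yes — every world is R-related to itself.
Transitive (axiom 4): yes — every two-step R-path is closed by a direct edge.
Euclidean (axiom 5): yes — any two successors of a common world are R-related.
So F validates K, T, S4, S5. The strongest is S5.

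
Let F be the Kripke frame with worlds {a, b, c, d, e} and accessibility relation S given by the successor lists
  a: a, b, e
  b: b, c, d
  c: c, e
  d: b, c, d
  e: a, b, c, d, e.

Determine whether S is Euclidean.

Euclidean: no — a S b and a S e, but not b S e.

No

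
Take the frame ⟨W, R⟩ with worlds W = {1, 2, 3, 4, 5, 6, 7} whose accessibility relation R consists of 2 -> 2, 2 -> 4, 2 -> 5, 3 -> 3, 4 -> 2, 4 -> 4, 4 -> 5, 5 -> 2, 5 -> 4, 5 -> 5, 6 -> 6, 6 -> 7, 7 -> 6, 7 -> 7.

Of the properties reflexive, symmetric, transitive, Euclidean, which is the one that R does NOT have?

Reflexive: no — 1 is not related to itself.
Symmetric: yes — every pair in R has its reverse in R.
Transitive: yes — every two-step R-path is closed by a direct edge.
Euclidean: yes — any two successors of a common world are R-related.
Only reflexive fails.

reflexive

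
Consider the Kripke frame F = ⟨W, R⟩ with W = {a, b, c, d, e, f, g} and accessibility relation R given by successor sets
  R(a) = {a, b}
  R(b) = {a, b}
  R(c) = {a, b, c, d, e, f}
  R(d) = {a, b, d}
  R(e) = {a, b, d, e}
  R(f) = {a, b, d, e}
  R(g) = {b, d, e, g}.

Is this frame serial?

Yes

Serial: yes — every world has a successor (e.g. a R a).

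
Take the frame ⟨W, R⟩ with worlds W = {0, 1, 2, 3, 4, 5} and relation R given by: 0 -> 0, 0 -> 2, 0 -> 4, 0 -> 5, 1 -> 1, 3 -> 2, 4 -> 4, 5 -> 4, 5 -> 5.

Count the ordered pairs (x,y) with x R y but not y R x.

Enumerating: (0,2), (0,4), (0,5), (3,2), (5,4).

5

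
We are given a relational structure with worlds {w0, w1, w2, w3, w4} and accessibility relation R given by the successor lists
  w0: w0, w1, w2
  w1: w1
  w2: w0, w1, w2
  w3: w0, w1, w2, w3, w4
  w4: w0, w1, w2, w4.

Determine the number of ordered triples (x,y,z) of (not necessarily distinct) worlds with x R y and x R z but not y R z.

18

Enumerating: (w0,w1,w0), (w0,w1,w2), (w2,w1,w0), (w2,w1,w2), (w3,w0,w3), (w3,w0,w4), (w3,w1,w0), (w3,w1,w2), (w3,w1,w3), (w3,w1,w4), (w3,w2,w3), (w3,w2,w4), (w3,w4,w3), (w4,w0,w4), (w4,w1,w0), (w4,w1,w2), (w4,w1,w4), (w4,w2,w4).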